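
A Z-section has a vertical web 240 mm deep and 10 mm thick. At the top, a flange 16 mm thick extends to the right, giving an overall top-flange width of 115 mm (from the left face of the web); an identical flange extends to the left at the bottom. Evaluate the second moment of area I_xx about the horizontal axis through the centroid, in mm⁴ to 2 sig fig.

I_xx ≈ 5.4 × 10⁷ mm⁴

Break the section into simple shapes (no overlaps), measuring from the bottom-left corner of the bounding box.
Web: 10 × 240, A = 2 400 mm², y = 120 mm, Ī = 11 520 000 mm⁴.
Top flange (beyond web): 105 × 16, A = 1 680 mm², y = 232 mm, Ī = 35 840 mm⁴.
Bottom flange (beyond web): 105 × 16, A = 1 680 mm², y = 8 mm, Ī = 35 840 mm⁴.
Centroid: ȳ = ΣA·y / ΣA = 120 mm.
Transfer each piece to the horizontal axis through the centroid using Ī + A·d² with d = y − 120:
  web: d = 0 mm → contributes +11 520 000 mm⁴
  top flange (beyond web): d = 112 mm → contributes +21 109 760 mm⁴
  bottom flange (beyond web): d = -112 mm → contributes +21 109 760 mm⁴
Total I = 53 739 520 mm⁴.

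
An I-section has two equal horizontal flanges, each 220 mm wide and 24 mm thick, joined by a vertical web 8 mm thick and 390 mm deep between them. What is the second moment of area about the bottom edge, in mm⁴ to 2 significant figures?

I_base ≈ 1.1 × 10⁹ mm⁴

Treat the section as a set of non-overlapping primitives; coordinates are from the bounding-box lower-left.
Bottom flange: 220 × 24, A = 5 280 mm², y = 12 mm, Ī = 253 440 mm⁴.
Web: 8 × 390, A = 3 120 mm², y = 219 mm, Ī = 39 546 000 mm⁴.
Top flange: 220 × 24, A = 5 280 mm², y = 426 mm, Ī = 253 440 mm⁴.
Transfer each piece to the bottom edge using Ī + A·d² with d = y − 0:
  bottom flange: d = 12 mm → contributes +1 013 760 mm⁴
  web: d = 219 mm → contributes +189 184 320 mm⁴
  top flange: d = 426 mm → contributes +958 446 720 mm⁴
Total I = 1 148 644 800 mm⁴.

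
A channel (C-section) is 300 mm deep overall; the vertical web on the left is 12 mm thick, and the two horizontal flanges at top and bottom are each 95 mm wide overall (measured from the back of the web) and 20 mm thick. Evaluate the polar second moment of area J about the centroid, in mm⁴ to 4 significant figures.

J ≈ 9.803 × 10⁷ mm⁴

Break the section into simple shapes (no overlaps), measuring from the bottom-left corner of the bounding box.
Web: 12 × 300, A = 3 600 mm², y = 150 mm, Ī = 27 000 000 mm⁴.
Top flange (beyond web): 83 × 20, A = 1 660 mm², y = 290 mm, Ī = 55333.3 mm⁴.
Bottom flange (beyond web): 83 × 20, A = 1 660 mm², y = 10 mm, Ī = 55333.3 mm⁴.
By symmetry the centroid is at mid-height, ȳ = 150 mm.
Transfer each piece to the centroidal x-axis using Ī + A·d² with d = y − 150:
  web: d = 0 mm → contributes +27 000 000 mm⁴
  top flange (beyond web): d = 140 mm → contributes +32 591 333 mm⁴
  bottom flange (beyond web): d = -140 mm → contributes +32 591 333 mm⁴
Total I = 92 182 667 mm⁴.
For the y-axis: x̄ = 28.789 mm.
Repeating about the centroidal y-axis gives I_y = 5 846 079 mm⁴.
Polar second moment: J = I_x + I_y = 98 028 745 mm⁴.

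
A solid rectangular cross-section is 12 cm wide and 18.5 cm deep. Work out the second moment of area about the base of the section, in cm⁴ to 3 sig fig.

I_base ≈ 2.53 × 10⁴ cm⁴

The section: 12 × 18.5, A = 222 cm², y = 9.25 cm, Ī = 6331.6 cm⁴.
Transfer it to a horizontal axis along the bottom face using Ī + A·d² with d = y − 0:
  the section: d = 9.25 cm → contributes +25 327 cm⁴
Total I = 25 327 cm⁴.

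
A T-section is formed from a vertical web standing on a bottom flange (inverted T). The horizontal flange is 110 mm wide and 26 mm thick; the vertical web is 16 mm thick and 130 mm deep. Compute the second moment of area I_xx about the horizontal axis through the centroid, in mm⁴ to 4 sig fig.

Decompose the section into non-overlapping parts with the origin at the bottom-left of its bounding rectangle.
Flange: 110 × 26, A = 2 860 mm², y = 13 mm, Ī = 161 113 mm⁴.
Web: 16 × 130, A = 2 080 mm², y = 91 mm, Ī = 2 929 333 mm⁴.
Centroid: ȳ = ΣA·y / ΣA = 45.8421 mm.
Transfer each piece to the horizontal axis through the centroid using Ī + A·d² with d = y − 45.8421:
  flange: d = -32.8421 mm → contributes +3 245 920 mm⁴
  web: d = 45.1579 mm → contributes +7 170 943 mm⁴
Total I = 10 416 864 mm⁴.

I_xx ≈ 1.042 × 10⁷ mm⁴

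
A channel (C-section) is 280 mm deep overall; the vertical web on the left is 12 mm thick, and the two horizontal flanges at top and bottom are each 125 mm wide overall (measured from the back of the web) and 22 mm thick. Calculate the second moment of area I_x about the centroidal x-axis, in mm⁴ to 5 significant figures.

Decompose the section into non-overlapping parts with the origin at the bottom-left of its bounding rectangle.
Web: 12 × 280, A = 3 360 mm², y = 140 mm, Ī = 21 952 000 mm⁴.
Top flange (beyond web): 113 × 22, A = 2 486 mm², y = 269 mm, Ī = 100268.7 mm⁴.
Bottom flange (beyond web): 113 × 22, A = 2 486 mm², y = 11 mm, Ī = 100268.7 mm⁴.
By symmetry the centroid is at mid-height, ȳ = 140 mm.
Transfer each piece to the centroidal x-axis using Ī + A·d² with d = y − 140:
  web: d = 0 mm → contributes +21 952 000 mm⁴
  top flange (beyond web): d = 129 mm → contributes +41 469 795 mm⁴
  bottom flange (beyond web): d = -129 mm → contributes +41 469 795 mm⁴
Total I = 104 891 589 mm⁴.

I_x ≈ 1.0489 × 10⁸ mm⁴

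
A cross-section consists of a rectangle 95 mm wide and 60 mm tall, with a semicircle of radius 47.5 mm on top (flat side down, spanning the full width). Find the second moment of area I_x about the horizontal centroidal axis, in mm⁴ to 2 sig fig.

Split into non-overlapping primitives; take the origin at the lower-left of the bounding box.
Rectangular body: 95 × 60, A = 5 700 mm², y = 30 mm, Ī = 1 710 000 mm⁴.
Semicircular cap: semicircle r = 47.5, A = 3 544 mm², y = 80.16 mm, Ī = 558 736 mm⁴.
Centroid: ȳ = ΣA·y / ΣA = 49.23 mm.
Transfer each piece to the horizontal centroidal axis using Ī + A·d² with d = y − 49.23:
  rectangular body: d = -19.23 mm → contributes +3 817 985 mm⁴
  semicircular cap: d = 30.93 mm → contributes +3 949 013 mm⁴
Total I = 7 766 998 mm⁴.

I_x ≈ 7.8 × 10⁶ mm⁴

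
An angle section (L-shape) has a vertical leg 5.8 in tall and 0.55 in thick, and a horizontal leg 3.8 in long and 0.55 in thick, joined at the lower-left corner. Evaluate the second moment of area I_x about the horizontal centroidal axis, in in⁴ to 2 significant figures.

I_x ≈ 17 in⁴

Treat the section as a set of non-overlapping primitives; coordinates are from the bounding-box lower-left.
Vertical leg: 0.55 × 5.8, A = 3.19 in², y = 2.9 in, Ī = 8.943 in⁴.
Horizontal leg (remainder): 3.25 × 0.55, A = 1.788 in², y = 0.275 in, Ī = 0.04506 in⁴.
Centroid: ȳ = ΣA·y / ΣA = 1.957 in.
Transfer each piece to the horizontal centroidal axis using Ī + A·d² with d = y − 1.957:
  vertical leg: d = 0.9427 in → contributes +11.78 in⁴
  horizontal leg (remainder): d = -1.682 in → contributes +5.104 in⁴
Total I = 16.88 in⁴.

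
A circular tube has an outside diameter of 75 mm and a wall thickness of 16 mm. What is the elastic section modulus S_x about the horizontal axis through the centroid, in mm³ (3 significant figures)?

S_x ≈ 3.69 × 10⁴ mm³

Split into non-overlapping primitives; take the origin at the lower-left of the bounding box.
Outer circle: ⌀75, A = 4417.9 mm², y = 37.5 mm, Ī = 1 553 156 mm⁴.
Bore (subtracted): ⌀43, A = 1452.2 mm², y = 37.5 mm, Ī = 167 820 mm⁴.
By symmetry the centroid is at mid-height, ȳ = 37.5 mm.
All pieces are centred on the horizontal axis through the centroid, so I = ΣĪ (holes subtracted) = 1 385 336 mm⁴.
Extreme fibre distance c = 37.5 mm; S = I/c = 36 942 mm³.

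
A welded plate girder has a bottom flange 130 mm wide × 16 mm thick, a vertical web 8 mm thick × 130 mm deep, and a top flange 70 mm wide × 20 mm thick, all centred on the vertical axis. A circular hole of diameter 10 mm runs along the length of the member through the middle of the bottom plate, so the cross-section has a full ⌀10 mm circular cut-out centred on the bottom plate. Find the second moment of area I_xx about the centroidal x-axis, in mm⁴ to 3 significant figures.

I_xx ≈ 1.97 × 10⁷ mm⁴

Split into non-overlapping primitives; take the origin at the lower-left of the bounding box.
Bottom plate: 130 × 16, A = 2 080 mm², y = 8 mm, Ī = 44 373 mm⁴.
Web plate: 8 × 130, A = 1 040 mm², y = 81 mm, Ī = 1 464 667 mm⁴.
Top plate: 70 × 20, A = 1 400 mm², y = 156 mm, Ī = 46 667 mm⁴.
Hole (subtracted): ⌀10, A = 78.54 mm², y = 8 mm, Ī = 490.87 mm⁴.
Centroid: ȳ = ΣA·y / ΣA = 71.745 mm.
Transfer each piece to the centroidal x-axis using Ī + A·d² with d = y − 71.745:
  bottom plate: d = -63.745 mm → contributes +8 496 245 mm⁴
  web plate: d = 9.2552 mm → contributes +1 553 752 mm⁴
  top plate: d = 84.255 mm → contributes +9 985 180 mm⁴
  hole: d = -63.745 mm → contributes −319 630 mm⁴
Total I = 19 715 547 mm⁴.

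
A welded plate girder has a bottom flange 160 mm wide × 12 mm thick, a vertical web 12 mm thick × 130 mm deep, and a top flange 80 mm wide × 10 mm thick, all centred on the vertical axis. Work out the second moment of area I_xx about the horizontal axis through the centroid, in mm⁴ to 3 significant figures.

Decompose the section into non-overlapping parts with the origin at the bottom-left of its bounding rectangle.
Bottom plate: 160 × 12, A = 1 920 mm², y = 6 mm, Ī = 23 040 mm⁴.
Web plate: 12 × 130, A = 1 560 mm², y = 77 mm, Ī = 2 197 000 mm⁴.
Top plate: 80 × 10, A = 800 mm², y = 147 mm, Ī = 6666.7 mm⁴.
Centroid: ȳ = ΣA·y / ΣA = 58.234 mm.
Transfer each piece to the horizontal axis through the centroid using Ī + A·d² with d = y − 58.234:
  bottom plate: d = -52.234 mm → contributes +5 261 479 mm⁴
  web plate: d = 18.766 mm → contributes +2 746 395 mm⁴
  top plate: d = 88.766 mm → contributes +6 310 239 mm⁴
Total I = 14 318 113 mm⁴.

I_xx ≈ 1.43 × 10⁷ mm⁴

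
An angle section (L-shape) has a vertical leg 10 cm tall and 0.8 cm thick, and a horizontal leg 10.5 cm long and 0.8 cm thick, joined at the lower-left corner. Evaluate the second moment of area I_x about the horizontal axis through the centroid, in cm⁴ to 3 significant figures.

I_x ≈ 150 cm⁴

Treat the section as a set of non-overlapping primitives; coordinates are from the bounding-box lower-left.
Vertical leg: 0.8 × 10, A = 8 cm², y = 5 cm, Ī = 66.667 cm⁴.
Horizontal leg (remainder): 9.7 × 0.8, A = 7.76 cm², y = 0.4 cm, Ī = 0.41387 cm⁴.
Centroid: ȳ = ΣA·y / ΣA = 2.735 cm.
Transfer each piece to the horizontal axis through the centroid using Ī + A·d² with d = y − 2.735:
  vertical leg: d = 2.265 cm → contributes +107.71 cm⁴
  horizontal leg (remainder): d = -2.335 cm → contributes +42.724 cm⁴
Total I = 150.43 cm⁴.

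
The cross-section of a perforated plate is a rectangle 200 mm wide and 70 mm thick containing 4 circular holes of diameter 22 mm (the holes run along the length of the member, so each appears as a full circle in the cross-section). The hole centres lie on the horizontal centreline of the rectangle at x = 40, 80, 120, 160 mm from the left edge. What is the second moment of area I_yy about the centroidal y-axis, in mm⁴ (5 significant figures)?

Treat the section as a set of non-overlapping primitives; coordinates are from the bounding-box lower-left.
Plate: 200 × 70, A = 14 000 mm², x = 100 mm, Ī = 46 666 667 mm⁴.
Hole 1 (subtracted): ⌀22, A = 380.1327 mm², x = 40 mm, Ī = 11499.01 mm⁴.
Hole 2 (subtracted): ⌀22, A = 380.1327 mm², x = 80 mm, Ī = 11499.01 mm⁴.
Hole 3 (subtracted): ⌀22, A = 380.1327 mm², x = 120 mm, Ī = 11499.01 mm⁴.
Hole 4 (subtracted): ⌀22, A = 380.1327 mm², x = 160 mm, Ī = 11499.01 mm⁴.
By symmetry the centroid is at mid-width, x̄ = 100 mm.
Transfer each piece to the centroidal y-axis using Ī + A·d² with d = x − 100:
  plate: d = 0 mm → contributes +46 666 667 mm⁴
  hole 1: d = -60 mm → contributes −1 379 977 mm⁴
  hole 2: d = -20 mm → contributes −163552.1 mm⁴
  hole 3: d = 20 mm → contributes −163552.1 mm⁴
  hole 4: d = 60 mm → contributes −1 379 977 mm⁴
Total I = 43 579 609 mm⁴.

I_yy ≈ 4.3580 × 10⁷ mm⁴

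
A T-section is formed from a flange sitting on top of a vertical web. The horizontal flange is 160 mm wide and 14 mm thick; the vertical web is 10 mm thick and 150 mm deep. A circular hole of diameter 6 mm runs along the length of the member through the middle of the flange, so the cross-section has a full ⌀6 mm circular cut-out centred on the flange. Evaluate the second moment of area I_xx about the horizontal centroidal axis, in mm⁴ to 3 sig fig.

Split into non-overlapping primitives; take the origin at the lower-left of the bounding box.
Flange: 160 × 14, A = 2 240 mm², y = 157 mm, Ī = 36 587 mm⁴.
Web: 10 × 150, A = 1 500 mm², y = 75 mm, Ī = 2 812 500 mm⁴.
Hole (subtracted): ⌀6, A = 28.274 mm², y = 157 mm, Ī = 63.617 mm⁴.
Centroid: ȳ = ΣA·y / ΣA = 123.86 mm.
Transfer each piece to the horizontal centroidal axis using Ī + A·d² with d = y − 123.86:
  flange: d = 33.138 mm → contributes +2 496 425 mm⁴
  web: d = -48.862 mm → contributes +6 393 710 mm⁴
  hole: d = 33.138 mm → contributes −31 113 mm⁴
Total I = 8 859 021 mm⁴.

I_xx ≈ 8.86 × 10⁶ mm⁴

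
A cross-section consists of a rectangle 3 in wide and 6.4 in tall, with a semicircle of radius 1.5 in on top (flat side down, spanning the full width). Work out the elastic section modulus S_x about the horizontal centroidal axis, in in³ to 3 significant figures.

S_x ≈ 26.8 in³

Break the section into simple shapes (no overlaps), measuring from the bottom-left corner of the bounding box.
Rectangular body: 3 × 6.4, A = 19.2 in², y = 3.2 in, Ī = 65.536 in⁴.
Semicircular cap: semicircle r = 1.5, A = 3.5343 in², y = 7.0366 in, Ī = 0.55564 in⁴.
Centroid: ȳ = ΣA·y / ΣA = 3.7964 in.
Transfer each piece to the horizontal centroidal axis using Ī + A·d² with d = y − 3.7964:
  rectangular body: d = -0.59644 in → contributes +72.366 in⁴
  semicircular cap: d = 3.2402 in → contributes +37.661 in⁴
Total I = 110.03 in⁴.
Extreme fibre distance c = 4.1036 in; S = I/c = 26.813 in³.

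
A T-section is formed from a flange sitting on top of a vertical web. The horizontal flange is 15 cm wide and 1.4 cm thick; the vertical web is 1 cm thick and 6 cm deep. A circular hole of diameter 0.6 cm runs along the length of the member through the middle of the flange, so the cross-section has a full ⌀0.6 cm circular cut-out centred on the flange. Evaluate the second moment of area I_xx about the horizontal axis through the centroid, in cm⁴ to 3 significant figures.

I_xx ≈ 85.1 cm⁴

Break the section into simple shapes (no overlaps), measuring from the bottom-left corner of the bounding box.
Flange: 15 × 1.4, A = 21 cm², y = 6.7 cm, Ī = 3.43 cm⁴.
Web: 1 × 6, A = 6 cm², y = 3 cm, Ī = 18 cm⁴.
Hole (subtracted): ⌀0.6, A = 0.28274 cm², y = 6.7 cm, Ī = 0.0063617 cm⁴.
Centroid: ȳ = ΣA·y / ΣA = 5.8691 cm.
Transfer each piece to the horizontal axis through the centroid using Ī + A·d² with d = y − 5.8691:
  flange: d = 0.83092 cm → contributes +17.929 cm⁴
  web: d = -2.8691 cm → contributes +67.39 cm⁴
  hole: d = 0.83092 cm → contributes −0.20158 cm⁴
Total I = 85.117 cm⁴.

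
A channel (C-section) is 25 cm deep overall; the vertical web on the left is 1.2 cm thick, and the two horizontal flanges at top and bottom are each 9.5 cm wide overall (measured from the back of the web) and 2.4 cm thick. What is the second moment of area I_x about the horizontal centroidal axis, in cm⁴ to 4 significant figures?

I_x ≈ 6669 cm⁴

Break the section into simple shapes (no overlaps), measuring from the bottom-left corner of the bounding box.
Web: 1.2 × 25, A = 30 cm², y = 12.5 cm, Ī = 1562.5 cm⁴.
Top flange (beyond web): 8.3 × 2.4, A = 19.92 cm², y = 23.8 cm, Ī = 9.5616 cm⁴.
Bottom flange (beyond web): 8.3 × 2.4, A = 19.92 cm², y = 1.2 cm, Ī = 9.5616 cm⁴.
By symmetry the centroid is at mid-height, ȳ = 12.5 cm.
Transfer each piece to the horizontal centroidal axis using Ī + A·d² with d = y − 12.5:
  web: d = 0 cm → contributes +1562.5 cm⁴
  top flange (beyond web): d = 11.3 cm → contributes +2553.15 cm⁴
  bottom flange (beyond web): d = -11.3 cm → contributes +2553.15 cm⁴
Total I = 6668.79 cm⁴.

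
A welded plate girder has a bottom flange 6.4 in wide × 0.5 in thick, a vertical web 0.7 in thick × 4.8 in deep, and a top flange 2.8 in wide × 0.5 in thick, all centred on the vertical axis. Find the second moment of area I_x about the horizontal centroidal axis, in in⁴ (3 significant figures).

Decompose the section into non-overlapping parts with the origin at the bottom-left of its bounding rectangle.
Bottom plate: 6.4 × 0.5, A = 3.2 in², y = 0.25 in, Ī = 0.066667 in⁴.
Web plate: 0.7 × 4.8, A = 3.36 in², y = 2.9 in, Ī = 6.4512 in⁴.
Top plate: 2.8 × 0.5, A = 1.4 in², y = 5.55 in, Ī = 0.029167 in⁴.
Centroid: ȳ = ΣA·y / ΣA = 2.3008 in.
Transfer each piece to the horizontal centroidal axis using Ī + A·d² with d = y − 2.3008:
  bottom plate: d = -2.0508 in → contributes +13.525 in⁴
  web plate: d = 0.59925 in → contributes +7.6578 in⁴
  top plate: d = 3.2492 in → contributes +14.81 in⁴
Total I = 35.992 in⁴.

I_x ≈ 36.0 in⁴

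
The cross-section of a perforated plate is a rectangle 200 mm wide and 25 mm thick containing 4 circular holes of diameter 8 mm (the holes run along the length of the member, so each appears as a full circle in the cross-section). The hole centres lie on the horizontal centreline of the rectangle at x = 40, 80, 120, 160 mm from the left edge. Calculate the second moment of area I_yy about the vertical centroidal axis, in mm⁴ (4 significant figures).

I_yy ≈ 1.626 × 10⁷ mm⁴

Break the section into simple shapes (no overlaps), measuring from the bottom-left corner of the bounding box.
Plate: 200 × 25, A = 5 000 mm², x = 100 mm, Ī = 16 666 667 mm⁴.
Hole 1 (subtracted): ⌀8, A = 50.2655 mm², x = 40 mm, Ī = 201.062 mm⁴.
Hole 2 (subtracted): ⌀8, A = 50.2655 mm², x = 80 mm, Ī = 201.062 mm⁴.
Hole 3 (subtracted): ⌀8, A = 50.2655 mm², x = 120 mm, Ī = 201.062 mm⁴.
Hole 4 (subtracted): ⌀8, A = 50.2655 mm², x = 160 mm, Ī = 201.062 mm⁴.
By symmetry the centroid is at mid-width, x̄ = 100 mm.
Transfer each piece to the vertical centroidal axis using Ī + A·d² with d = x − 100:
  plate: d = 0 mm → contributes +16 666 667 mm⁴
  hole 1: d = -60 mm → contributes −181 157 mm⁴
  hole 2: d = -20 mm → contributes −20307.3 mm⁴
  hole 3: d = 20 mm → contributes −20307.3 mm⁴
  hole 4: d = 60 mm → contributes −181 157 mm⁴
Total I = 16 263 739 mm⁴.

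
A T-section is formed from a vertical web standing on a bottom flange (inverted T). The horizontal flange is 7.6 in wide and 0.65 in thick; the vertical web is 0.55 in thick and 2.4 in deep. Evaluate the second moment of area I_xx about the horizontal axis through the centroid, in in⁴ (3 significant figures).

I_xx ≈ 3.23 in⁴

Treat the section as a set of non-overlapping primitives; coordinates are from the bounding-box lower-left.
Flange: 7.6 × 0.65, A = 4.94 in², y = 0.325 in, Ī = 0.17393 in⁴.
Web: 0.55 × 2.4, A = 1.32 in², y = 1.85 in, Ī = 0.6336 in⁴.
Centroid: ȳ = ΣA·y / ΣA = 0.64657 in.
Transfer each piece to the horizontal axis through the centroid using Ī + A·d² with d = y − 0.64657:
  flange: d = -0.32157 in → contributes +0.68475 in⁴
  web: d = 1.2034 in → contributes +2.5453 in⁴
Total I = 3.23 in⁴.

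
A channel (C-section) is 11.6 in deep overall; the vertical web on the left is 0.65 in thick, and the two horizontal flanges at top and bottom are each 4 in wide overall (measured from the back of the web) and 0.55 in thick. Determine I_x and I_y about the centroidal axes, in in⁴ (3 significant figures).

Split into non-overlapping primitives; take the origin at the lower-left of the bounding box.
Web: 0.65 × 11.6, A = 7.54 in², y = 5.8 in, Ī = 84.549 in⁴.
Top flange (beyond web): 3.35 × 0.55, A = 1.8425 in², y = 11.325 in, Ī = 0.046446 in⁴.
Bottom flange (beyond web): 3.35 × 0.55, A = 1.8425 in², y = 0.275 in, Ī = 0.046446 in⁴.
By symmetry the centroid is at mid-height, ȳ = 5.8 in.
Transfer each piece to the centroidal x-axis using Ī + A·d² with d = y − 5.8:
  web: d = 0 in → contributes +84.549 in⁴
  top flange (beyond web): d = 5.525 in → contributes +56.29 in⁴
  bottom flange (beyond web): d = -5.525 in → contributes +56.29 in⁴
Total I = 197.13 in⁴.
For the y-axis: x̄ = 0.98157 in.
Repeating about the centroidal y-axis gives I_y = 13.613 in⁴.

I_x ≈ 197 in⁴, I_y ≈ 13.6 in⁴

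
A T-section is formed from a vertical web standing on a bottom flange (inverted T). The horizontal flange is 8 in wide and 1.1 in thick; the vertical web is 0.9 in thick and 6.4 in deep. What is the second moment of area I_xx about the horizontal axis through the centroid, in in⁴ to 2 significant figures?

I_xx ≈ 70 in⁴

Decompose the section into non-overlapping parts with the origin at the bottom-left of its bounding rectangle.
Flange: 8 × 1.1, A = 8.8 in², y = 0.55 in, Ī = 0.8873 in⁴.
Web: 0.9 × 6.4, A = 5.76 in², y = 4.3 in, Ī = 19.66 in⁴.
Centroid: ȳ = ΣA·y / ΣA = 2.034 in.
Transfer each piece to the horizontal axis through the centroid using Ī + A·d² with d = y − 2.034:
  flange: d = -1.484 in → contributes +20.25 in⁴
  web: d = 2.266 in → contributes +49.25 in⁴
Total I = 69.5 in⁴.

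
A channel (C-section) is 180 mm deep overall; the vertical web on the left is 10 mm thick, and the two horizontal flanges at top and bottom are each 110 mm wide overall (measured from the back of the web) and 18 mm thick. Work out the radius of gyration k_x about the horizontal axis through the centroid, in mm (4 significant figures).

k_x ≈ 72.75 mm

Decompose the section into non-overlapping parts with the origin at the bottom-left of its bounding rectangle.
Web: 10 × 180, A = 1 800 mm², y = 90 mm, Ī = 4 860 000 mm⁴.
Top flange (beyond web): 100 × 18, A = 1 800 mm², y = 171 mm, Ī = 48 600 mm⁴.
Bottom flange (beyond web): 100 × 18, A = 1 800 mm², y = 9 mm, Ī = 48 600 mm⁴.
By symmetry the centroid is at mid-height, ȳ = 90 mm.
Transfer each piece to the horizontal axis through the centroid using Ī + A·d² with d = y − 90:
  web: d = 0 mm → contributes +4 860 000 mm⁴
  top flange (beyond web): d = 81 mm → contributes +11 858 400 mm⁴
  bottom flange (beyond web): d = -81 mm → contributes +11 858 400 mm⁴
Total I = 28 576 800 mm⁴.
Radius of gyration: k = √(I/A) = √(28 576 800 / 5 400) = 72.7461 mm.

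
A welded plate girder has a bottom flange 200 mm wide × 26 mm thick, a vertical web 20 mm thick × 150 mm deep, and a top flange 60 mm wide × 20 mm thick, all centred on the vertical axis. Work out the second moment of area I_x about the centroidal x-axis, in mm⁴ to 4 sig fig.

Treat the section as a set of non-overlapping primitives; coordinates are from the bounding-box lower-left.
Bottom plate: 200 × 26, A = 5 200 mm², y = 13 mm, Ī = 292 933 mm⁴.
Web plate: 20 × 150, A = 3 000 mm², y = 101 mm, Ī = 5 625 000 mm⁴.
Top plate: 60 × 20, A = 1 200 mm², y = 186 mm, Ī = 40 000 mm⁴.
Centroid: ȳ = ΣA·y / ΣA = 63.1702 mm.
Transfer each piece to the centroidal x-axis using Ī + A·d² with d = y − 63.1702:
  bottom plate: d = -50.1702 mm → contributes +13 381 595 mm⁴
  web plate: d = 37.8298 mm → contributes +9 918 278 mm⁴
  top plate: d = 122.83 mm → contributes +18 144 588 mm⁴
Total I = 41 444 461 mm⁴.

I_x ≈ 4.144 × 10⁷ mm⁴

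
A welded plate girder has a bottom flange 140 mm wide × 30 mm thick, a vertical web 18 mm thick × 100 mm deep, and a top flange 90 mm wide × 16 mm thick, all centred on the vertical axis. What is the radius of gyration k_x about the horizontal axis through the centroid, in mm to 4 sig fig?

Decompose the section into non-overlapping parts with the origin at the bottom-left of its bounding rectangle.
Bottom plate: 140 × 30, A = 4 200 mm², y = 15 mm, Ī = 315 000 mm⁴.
Web plate: 18 × 100, A = 1 800 mm², y = 80 mm, Ī = 1 500 000 mm⁴.
Top plate: 90 × 16, A = 1 440 mm², y = 138 mm, Ī = 30 720 mm⁴.
Centroid: ȳ = ΣA·y / ΣA = 54.5323 mm.
Transfer each piece to the horizontal axis through the centroid using Ī + A·d² with d = y − 54.5323:
  bottom plate: d = -39.5323 mm → contributes +6 878 758 mm⁴
  web plate: d = 25.4677 mm → contributes +2 667 491 mm⁴
  top plate: d = 83.4677 mm → contributes +10 063 004 mm⁴
Total I = 19 609 252 mm⁴.
Radius of gyration: k = √(I/A) = √(19 609 252 / 7 440) = 51.3386 mm.

k_x ≈ 51.34 mm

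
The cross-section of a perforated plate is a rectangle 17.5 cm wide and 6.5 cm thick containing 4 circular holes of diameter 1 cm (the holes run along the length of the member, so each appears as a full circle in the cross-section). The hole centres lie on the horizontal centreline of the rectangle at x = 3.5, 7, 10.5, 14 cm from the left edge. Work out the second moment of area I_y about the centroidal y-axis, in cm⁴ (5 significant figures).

Break the section into simple shapes (no overlaps), measuring from the bottom-left corner of the bounding box.
Plate: 17.5 × 6.5, A = 113.75 cm², x = 8.75 cm, Ī = 2902.995 cm⁴.
Hole 1 (subtracted): ⌀1, A = 0.7853982 cm², x = 3.5 cm, Ī = 0.04908739 cm⁴.
Hole 2 (subtracted): ⌀1, A = 0.7853982 cm², x = 7 cm, Ī = 0.04908739 cm⁴.
Hole 3 (subtracted): ⌀1, A = 0.7853982 cm², x = 10.5 cm, Ī = 0.04908739 cm⁴.
Hole 4 (subtracted): ⌀1, A = 0.7853982 cm², x = 14 cm, Ī = 0.04908739 cm⁴.
By symmetry the centroid is at mid-width, x̄ = 8.75 cm.
Transfer each piece to the centroidal y-axis using Ī + A·d² with d = x − 8.75:
  plate: d = 0 cm → contributes +2902.995 cm⁴
  hole 1: d = -5.25 cm → contributes −21.69662 cm⁴
  hole 2: d = -1.75 cm → contributes −2.454369 cm⁴
  hole 3: d = 1.75 cm → contributes −2.454369 cm⁴
  hole 4: d = 5.25 cm → contributes −21.69662 cm⁴
Total I = 2854.693 cm⁴.

I_y ≈ 2854.7 cm⁴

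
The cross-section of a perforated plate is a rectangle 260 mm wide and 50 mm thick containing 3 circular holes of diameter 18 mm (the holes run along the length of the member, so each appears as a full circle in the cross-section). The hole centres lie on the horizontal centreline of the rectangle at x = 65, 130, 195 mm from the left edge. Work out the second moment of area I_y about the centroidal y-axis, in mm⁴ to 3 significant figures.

I_y ≈ 7.11 × 10⁷ mm⁴

Decompose the section into non-overlapping parts with the origin at the bottom-left of its bounding rectangle.
Plate: 260 × 50, A = 13 000 mm², x = 130 mm, Ī = 73 233 333 mm⁴.
Hole 1 (subtracted): ⌀18, A = 254.47 mm², x = 65 mm, Ī = 5 153 mm⁴.
Hole 2 (subtracted): ⌀18, A = 254.47 mm², x = 130 mm, Ī = 5 153 mm⁴.
Hole 3 (subtracted): ⌀18, A = 254.47 mm², x = 195 mm, Ī = 5 153 mm⁴.
By symmetry the centroid is at mid-width, x̄ = 130 mm.
Transfer each piece to the centroidal y-axis using Ī + A·d² with d = x − 130:
  plate: d = 0 mm → contributes +73 233 333 mm⁴
  hole 1: d = -65 mm → contributes −1 080 285 mm⁴
  hole 2: d = 0 mm → contributes −5 153 mm⁴
  hole 3: d = 65 mm → contributes −1 080 285 mm⁴
Total I = 71 067 611 mm⁴.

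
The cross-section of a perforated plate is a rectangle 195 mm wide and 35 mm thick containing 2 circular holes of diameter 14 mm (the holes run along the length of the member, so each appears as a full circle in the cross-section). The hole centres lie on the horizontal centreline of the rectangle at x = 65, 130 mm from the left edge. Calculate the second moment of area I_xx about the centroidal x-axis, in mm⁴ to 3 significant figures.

I_xx ≈ 6.93 × 10⁵ mm⁴

Decompose the section into non-overlapping parts with the origin at the bottom-left of its bounding rectangle.
Plate: 195 × 35, A = 6 825 mm², y = 17.5 mm, Ī = 696 719 mm⁴.
Hole 1 (subtracted): ⌀14, A = 153.94 mm², y = 17.5 mm, Ī = 1885.7 mm⁴.
Hole 2 (subtracted): ⌀14, A = 153.94 mm², y = 17.5 mm, Ī = 1885.7 mm⁴.
By symmetry the centroid is at mid-height, ȳ = 17.5 mm.
All pieces are centred on the centroidal x-axis, so I = ΣĪ (holes subtracted) = 692 947 mm⁴.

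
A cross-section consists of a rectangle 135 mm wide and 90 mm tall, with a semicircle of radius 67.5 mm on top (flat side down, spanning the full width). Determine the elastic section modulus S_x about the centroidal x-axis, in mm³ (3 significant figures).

Break the section into simple shapes (no overlaps), measuring from the bottom-left corner of the bounding box.
Rectangular body: 135 × 90, A = 12 150 mm², y = 45 mm, Ī = 8 201 250 mm⁴.
Semicircular cap: semicircle r = 67.5, A = 7156.9 mm², y = 118.65 mm, Ī = 2 278 490 mm⁴.
Centroid: ȳ = ΣA·y / ΣA = 72.301 mm.
Transfer each piece to the centroidal x-axis using Ī + A·d² with d = y − 72.301:
  rectangular body: d = -27.301 mm → contributes +17 257 008 mm⁴
  semicircular cap: d = 46.347 mm → contributes +17 652 023 mm⁴
Total I = 34 909 031 mm⁴.
Extreme fibre distance c = 85.199 mm; S = I/c = 409 734 mm³.

S_x ≈ 4.10 × 10⁵ mm³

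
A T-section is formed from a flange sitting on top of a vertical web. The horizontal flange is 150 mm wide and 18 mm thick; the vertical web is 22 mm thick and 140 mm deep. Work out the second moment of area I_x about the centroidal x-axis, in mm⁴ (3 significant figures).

Split into non-overlapping primitives; take the origin at the lower-left of the bounding box.
Flange: 150 × 18, A = 2 700 mm², y = 149 mm, Ī = 72 900 mm⁴.
Web: 22 × 140, A = 3 080 mm², y = 70 mm, Ī = 5 030 667 mm⁴.
Centroid: ȳ = ΣA·y / ΣA = 106.9 mm.
Transfer each piece to the centroidal x-axis using Ī + A·d² with d = y − 106.9:
  flange: d = 42.097 mm → contributes +4 857 699 mm⁴
  web: d = -36.903 mm → contributes +9 225 133 mm⁴
Total I = 14 082 832 mm⁴.

I_x ≈ 1.41 × 10⁷ mm⁴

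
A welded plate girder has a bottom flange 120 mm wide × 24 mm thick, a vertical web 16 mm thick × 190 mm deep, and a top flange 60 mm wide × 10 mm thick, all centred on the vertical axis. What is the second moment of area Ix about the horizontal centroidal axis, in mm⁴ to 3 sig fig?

Ix ≈ 3.88 × 10⁷ mm⁴

Decompose the section into non-overlapping parts with the origin at the bottom-left of its bounding rectangle.
Bottom plate: 120 × 24, A = 2 880 mm², y = 12 mm, Ī = 138 240 mm⁴.
Web plate: 16 × 190, A = 3 040 mm², y = 119 mm, Ī = 9 145 333 mm⁴.
Top plate: 60 × 10, A = 600 mm², y = 219 mm, Ī = 5 000 mm⁴.
Centroid: ȳ = ΣA·y / ΣA = 80.939 mm.
Transfer each piece to the horizontal centroidal axis using Ī + A·d² with d = y − 80.939:
  bottom plate: d = -68.939 mm → contributes +13 825 548 mm⁴
  web plate: d = 38.061 mm → contributes +13 549 279 mm⁴
  top plate: d = 138.06 mm → contributes +11 441 562 mm⁴
Total I = 38 816 389 mm⁴.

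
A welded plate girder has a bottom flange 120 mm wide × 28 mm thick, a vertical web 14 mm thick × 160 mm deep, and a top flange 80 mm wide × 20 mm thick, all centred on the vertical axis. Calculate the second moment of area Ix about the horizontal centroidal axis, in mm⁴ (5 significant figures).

Ix ≈ 4.3599 × 10⁷ mm⁴

Split into non-overlapping primitives; take the origin at the lower-left of the bounding box.
Bottom plate: 120 × 28, A = 3 360 mm², y = 14 mm, Ī = 219 520 mm⁴.
Web plate: 14 × 160, A = 2 240 mm², y = 108 mm, Ī = 4 778 667 mm⁴.
Top plate: 80 × 20, A = 1 600 mm², y = 198 mm, Ī = 53333.33 mm⁴.
Centroid: ȳ = ΣA·y / ΣA = 84.13333 mm.
Transfer each piece to the horizontal centroidal axis using Ī + A·d² with d = y − 84.13333:
  bottom plate: d = -70.13333 mm → contributes +16 746 300 mm⁴
  web plate: d = 23.86667 mm → contributes +6 054 610 mm⁴
  top plate: d = 113.8667 mm → contributes +20 798 322 mm⁴
Total I = 43 599 232 mm⁴.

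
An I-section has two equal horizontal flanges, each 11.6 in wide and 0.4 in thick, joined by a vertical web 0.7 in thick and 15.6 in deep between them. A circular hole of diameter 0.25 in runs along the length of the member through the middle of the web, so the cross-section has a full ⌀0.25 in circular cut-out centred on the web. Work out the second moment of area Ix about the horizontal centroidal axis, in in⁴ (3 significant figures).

Ix ≈ 816 in⁴

Decompose the section into non-overlapping parts with the origin at the bottom-left of its bounding rectangle.
Bottom flange: 11.6 × 0.4, A = 4.64 in², y = 0.2 in, Ī = 0.061867 in⁴.
Web: 0.7 × 15.6, A = 10.92 in², y = 8.2 in, Ī = 221.46 in⁴.
Top flange: 11.6 × 0.4, A = 4.64 in², y = 16.2 in, Ī = 0.061867 in⁴.
Hole (subtracted): ⌀0.25, A = 0.049087 in², y = 8.2 in, Ī = 0.00019175 in⁴.
By symmetry the centroid is at mid-height, ȳ = 8.2 in.
Transfer each piece to the horizontal centroidal axis using Ī + A·d² with d = y − 8.2:
  bottom flange: d = -8 in → contributes +297.02 in⁴
  web: d = 0 in → contributes +221.46 in⁴
  top flange: d = 8 in → contributes +297.02 in⁴
  hole: d = 0 in → contributes −0.00019175 in⁴
Total I = 815.5 in⁴.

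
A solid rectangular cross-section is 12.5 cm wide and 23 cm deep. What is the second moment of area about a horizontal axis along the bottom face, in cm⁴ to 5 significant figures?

The section: 12.5 × 23, A = 287.5 cm², y = 11.5 cm, Ī = 12673.96 cm⁴.
Transfer it to the bottom edge using Ī + A·d² with d = y − 0:
  the section: d = 11.5 cm → contributes +50695.83 cm⁴
Total I = 50695.83 cm⁴.

I_base ≈ 5.0696 × 10⁴ cm⁴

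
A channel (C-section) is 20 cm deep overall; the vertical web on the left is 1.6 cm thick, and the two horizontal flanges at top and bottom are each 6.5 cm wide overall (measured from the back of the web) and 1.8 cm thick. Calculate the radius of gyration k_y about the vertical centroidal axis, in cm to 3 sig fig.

Treat the section as a set of non-overlapping primitives; coordinates are from the bounding-box lower-left.
Web: 1.6 × 20, A = 32 cm², x = 0.8 cm, Ī = 6.8267 cm⁴.
Top flange (beyond web): 4.9 × 1.8, A = 8.82 cm², x = 4.05 cm, Ī = 17.647 cm⁴.
Bottom flange (beyond web): 4.9 × 1.8, A = 8.82 cm², x = 4.05 cm, Ī = 17.647 cm⁴.
Centroid: x̄ = ΣA·x / ΣA = 1.9549 cm.
Transfer each piece to the vertical centroidal axis using Ī + A·d² with d = x − 1.9549:
  web: d = -1.1549 cm → contributes +49.509 cm⁴
  top flange (beyond web): d = 2.0951 cm → contributes +56.362 cm⁴
  bottom flange (beyond web): d = 2.0951 cm → contributes +56.362 cm⁴
Total I = 162.23 cm⁴.
Radius of gyration: k = √(I/A) = √(162.23 / 49.64) = 1.8078 cm.

k_y ≈ 1.81 cm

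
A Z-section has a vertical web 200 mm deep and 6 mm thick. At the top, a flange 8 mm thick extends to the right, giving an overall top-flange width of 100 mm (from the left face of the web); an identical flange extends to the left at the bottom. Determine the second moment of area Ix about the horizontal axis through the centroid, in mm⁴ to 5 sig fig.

Treat the section as a set of non-overlapping primitives; coordinates are from the bounding-box lower-left.
Web: 6 × 200, A = 1 200 mm², y = 100 mm, Ī = 4 000 000 mm⁴.
Top flange (beyond web): 94 × 8, A = 752 mm², y = 196 mm, Ī = 4010.667 mm⁴.
Bottom flange (beyond web): 94 × 8, A = 752 mm², y = 4 mm, Ī = 4010.667 mm⁴.
Centroid: ȳ = ΣA·y / ΣA = 100 mm.
Transfer each piece to the horizontal axis through the centroid using Ī + A·d² with d = y − 100:
  web: d = 0 mm → contributes +4 000 000 mm⁴
  top flange (beyond web): d = 96 mm → contributes +6 934 443 mm⁴
  bottom flange (beyond web): d = -96 mm → contributes +6 934 443 mm⁴
Total I = 17 868 885 mm⁴.

Ix ≈ 1.7869 × 10⁷ mm⁴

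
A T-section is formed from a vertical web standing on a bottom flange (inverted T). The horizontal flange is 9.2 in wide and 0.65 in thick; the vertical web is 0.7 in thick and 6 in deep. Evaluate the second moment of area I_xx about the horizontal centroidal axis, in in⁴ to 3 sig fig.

Split into non-overlapping primitives; take the origin at the lower-left of the bounding box.
Flange: 9.2 × 0.65, A = 5.98 in², y = 0.325 in, Ī = 0.21055 in⁴.
Web: 0.7 × 6, A = 4.2 in², y = 3.65 in, Ī = 12.6 in⁴.
Centroid: ȳ = ΣA·y / ΣA = 1.6968 in.
Transfer each piece to the horizontal centroidal axis using Ī + A·d² with d = y − 1.6968:
  flange: d = -1.3718 in → contributes +11.464 in⁴
  web: d = 1.9532 in → contributes +28.623 in⁴
Total I = 40.087 in⁴.

I_xx ≈ 40.1 in⁴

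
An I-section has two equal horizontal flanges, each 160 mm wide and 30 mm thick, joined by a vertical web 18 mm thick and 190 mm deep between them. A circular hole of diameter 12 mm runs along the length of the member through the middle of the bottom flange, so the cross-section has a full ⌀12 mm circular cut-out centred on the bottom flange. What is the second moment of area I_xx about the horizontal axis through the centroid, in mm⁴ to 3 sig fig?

I_xx ≈ 1.26 × 10⁸ mm⁴

Treat the section as a set of non-overlapping primitives; coordinates are from the bounding-box lower-left.
Bottom flange: 160 × 30, A = 4 800 mm², y = 15 mm, Ī = 360 000 mm⁴.
Web: 18 × 190, A = 3 420 mm², y = 125 mm, Ī = 10 288 500 mm⁴.
Top flange: 160 × 30, A = 4 800 mm², y = 235 mm, Ī = 360 000 mm⁴.
Hole (subtracted): ⌀12, A = 113.1 mm², y = 15 mm, Ī = 1017.9 mm⁴.
Centroid: ȳ = ΣA·y / ΣA = 125.96 mm.
Transfer each piece to the horizontal axis through the centroid using Ī + A·d² with d = y − 125.96:
  bottom flange: d = -110.96 mm → contributes +59 462 317 mm⁴
  web: d = -0.96388 mm → contributes +10 291 677 mm⁴
  top flange: d = 109.04 mm → contributes +57 426 602 mm⁴
  hole: d = -110.96 mm → contributes −1 393 583 mm⁴
Total I = 125 787 013 mm⁴.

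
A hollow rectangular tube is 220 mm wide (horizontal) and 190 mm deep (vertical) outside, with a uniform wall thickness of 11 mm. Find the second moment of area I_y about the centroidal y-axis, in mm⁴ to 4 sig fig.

Split into non-overlapping primitives; take the origin at the lower-left of the bounding box.
Outer rectangle: 220 × 190, A = 41 800 mm², x = 110 mm, Ī = 168 593 333 mm⁴.
Inner void (subtracted): 198 × 168, A = 33 264 mm², x = 110 mm, Ī = 108 673 488 mm⁴.
By symmetry the centroid is at mid-width, x̄ = 110 mm.
All pieces are centred on the centroidal y-axis, so I = ΣĪ (holes subtracted) = 59 919 845 mm⁴.

I_y ≈ 5.992 × 10⁷ mm⁴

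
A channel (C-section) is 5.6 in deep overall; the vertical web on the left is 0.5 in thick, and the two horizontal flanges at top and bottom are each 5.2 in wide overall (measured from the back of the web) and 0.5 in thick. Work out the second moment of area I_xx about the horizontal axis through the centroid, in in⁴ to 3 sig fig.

Split into non-overlapping primitives; take the origin at the lower-left of the bounding box.
Web: 0.5 × 5.6, A = 2.8 in², y = 2.8 in, Ī = 7.3173 in⁴.
Top flange (beyond web): 4.7 × 0.5, A = 2.35 in², y = 5.35 in, Ī = 0.048958 in⁴.
Bottom flange (beyond web): 4.7 × 0.5, A = 2.35 in², y = 0.25 in, Ī = 0.048958 in⁴.
By symmetry the centroid is at mid-height, ȳ = 2.8 in.
Transfer each piece to the horizontal axis through the centroid using Ī + A·d² with d = y − 2.8:
  web: d = 0 in → contributes +7.3173 in⁴
  top flange (beyond web): d = 2.55 in → contributes +15.33 in⁴
  bottom flange (beyond web): d = -2.55 in → contributes +15.33 in⁴
Total I = 37.977 in⁴.

I_xx ≈ 38.0 in⁴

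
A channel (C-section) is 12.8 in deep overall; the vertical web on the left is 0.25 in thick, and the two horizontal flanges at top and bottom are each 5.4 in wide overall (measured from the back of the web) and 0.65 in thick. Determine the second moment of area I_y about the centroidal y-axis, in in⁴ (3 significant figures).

I_y ≈ 30.6 in⁴

Decompose the section into non-overlapping parts with the origin at the bottom-left of its bounding rectangle.
Web: 0.25 × 12.8, A = 3.2 in², x = 0.125 in, Ī = 0.016667 in⁴.
Top flange (beyond web): 5.15 × 0.65, A = 3.3475 in², x = 2.825 in, Ī = 7.3987 in⁴.
Bottom flange (beyond web): 5.15 × 0.65, A = 3.3475 in², x = 2.825 in, Ī = 7.3987 in⁴.
Centroid: x̄ = ΣA·x / ΣA = 1.9518 in.
Transfer each piece to the centroidal y-axis using Ī + A·d² with d = x − 1.9518:
  web: d = -1.8268 in → contributes +10.696 in⁴
  top flange (beyond web): d = 0.87317 in → contributes +9.9509 in⁴
  bottom flange (beyond web): d = 0.87317 in → contributes +9.9509 in⁴
Total I = 30.598 in⁴.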